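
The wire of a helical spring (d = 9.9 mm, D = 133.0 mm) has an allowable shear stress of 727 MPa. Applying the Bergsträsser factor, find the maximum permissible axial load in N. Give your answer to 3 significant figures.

C = D/d = 133.0/9.9 = 13.4343
K_B = (4C+2)/(4C−3) = 55.737/50.737 = 1.0985
τ_max = K·8FD/(πd³) → F_max = τ_allow·πd³/(8DK)
F_max = 727·π·9.9³/(8·133.0·1.0985) = 2.2161e+06/1168.9 = 1896 N

1900 N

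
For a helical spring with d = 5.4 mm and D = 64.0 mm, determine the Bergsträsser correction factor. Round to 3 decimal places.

1.113

C = D/d = 64.0/5.4 = 11.8519
K_B = (4C+2)/(4C−3) = 49.407/44.407 = 1.1126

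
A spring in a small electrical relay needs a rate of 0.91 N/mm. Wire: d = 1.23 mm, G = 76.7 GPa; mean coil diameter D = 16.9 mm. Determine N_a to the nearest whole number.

5

N_a = Gd⁴/(8D³k) = (76.7×10³ × 1.23⁴)/(8 × 16.9³ × 0.91)
    = 175556 / 35139.2 = 4.996 → 5 coils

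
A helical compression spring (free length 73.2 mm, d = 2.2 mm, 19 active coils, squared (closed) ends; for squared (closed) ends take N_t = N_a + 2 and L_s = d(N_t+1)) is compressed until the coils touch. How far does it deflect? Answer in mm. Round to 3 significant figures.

N_t = 21; L_s = 2.2·22 = 48.4 mm
δ_solid = L₀ − L_s = 73.2 − 48.4 = 24.8 mm

24.8 mm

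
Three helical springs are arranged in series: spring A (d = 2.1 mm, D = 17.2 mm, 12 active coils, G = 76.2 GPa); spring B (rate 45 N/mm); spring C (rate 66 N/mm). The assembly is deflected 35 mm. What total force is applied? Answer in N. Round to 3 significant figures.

95.4 N

k_A = Gd⁴/(8D³N_a) = (76.2×10³)(2.1⁴)/(8·17.2³·12) = 3.0337 N/mm
Series: 1/k_eq = 1/3.0337 + 1/45 + 1/66 = 0.367; k_eq = 2.7248 N/mm
F = k_eq·δ = 2.7248·35 = 95.367 N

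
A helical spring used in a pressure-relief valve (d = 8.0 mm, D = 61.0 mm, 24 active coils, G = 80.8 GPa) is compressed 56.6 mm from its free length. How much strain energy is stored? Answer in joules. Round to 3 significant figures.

k = Gd⁴/(8D³N_a) = (80.8×10³)(8.0⁴)/(8·61.0³·24) = 7.5942 N/mm
U = ½kδ² = 0.5 × 7.5942 × 56.6² = 12164 N·mm = 12.164 J

12.2 J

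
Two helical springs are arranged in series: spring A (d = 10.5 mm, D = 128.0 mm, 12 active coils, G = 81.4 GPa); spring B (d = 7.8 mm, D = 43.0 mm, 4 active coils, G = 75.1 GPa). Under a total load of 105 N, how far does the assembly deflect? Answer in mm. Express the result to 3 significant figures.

22.3 mm

k_A = Gd⁴/(8D³N_a) = (81.4×10³)(10.5⁴)/(8·128.0³·12) = 4.9145 N/mm
k_B = Gd⁴/(8D³N_a) = (75.1×10³)(7.8⁴)/(8·43.0³·4) = 109.26 N/mm
Series: 1/k_eq = 1/4.9145 + 1/109.26 = 0.21263; k_eq = 4.703 N/mm
δ = F/k_eq = 105/4.703 = 22.326 mm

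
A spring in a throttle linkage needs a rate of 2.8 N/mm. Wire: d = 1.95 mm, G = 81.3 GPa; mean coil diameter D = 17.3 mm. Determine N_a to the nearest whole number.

N_a = Gd⁴/(8D³k) = (81.3×10³ × 1.95⁴)/(8 × 17.3³ × 2.8)
    = 1.17552e+06 / 115981 = 10.14 → 10 coils

10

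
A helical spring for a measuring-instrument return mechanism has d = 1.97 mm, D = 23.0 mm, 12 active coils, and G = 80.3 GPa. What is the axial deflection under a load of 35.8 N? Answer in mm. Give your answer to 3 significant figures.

34.6 mm

k = Gd⁴/(8D³N_a) = (80.3×10³)(1.97⁴)/(8·23.0³·12) = 1.0354 N/mm
δ = F/k = 35.8 / 1.0354 = 34.575 mm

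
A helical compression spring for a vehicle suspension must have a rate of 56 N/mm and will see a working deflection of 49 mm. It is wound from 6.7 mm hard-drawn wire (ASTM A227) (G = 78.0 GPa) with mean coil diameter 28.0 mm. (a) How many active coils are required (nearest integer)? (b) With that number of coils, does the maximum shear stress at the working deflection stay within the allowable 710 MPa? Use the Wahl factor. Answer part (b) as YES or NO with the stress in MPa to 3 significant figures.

(a) 16 coils; (b) NO, τ_max = 899 MPa

N_a = Gd⁴/(8D³k) = (78.0×10³)(6.7⁴)/(8·28.0³·56) = 15.98 → N_a = 16
Actual rate k = Gd⁴/(8D³·16) = 55.938 N/mm
Working load F = kδ = 55.938·49 = 2741 N
C = 28.0/6.7 = 4.1791; K_W = (4C−1)/(4C−4)+0.615/C = 1.3831
τ_max = K_W·8FD/(πd³) = 1.3831·649.8 = 898.72 MPa
τ_max > 710 MPa → exceeds allowable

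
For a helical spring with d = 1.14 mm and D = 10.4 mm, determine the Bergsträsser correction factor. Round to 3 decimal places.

C = D/d = 10.4/1.14 = 9.1228
K_B = (4C+2)/(4C−3) = 38.491/33.491 = 1.1493

1.149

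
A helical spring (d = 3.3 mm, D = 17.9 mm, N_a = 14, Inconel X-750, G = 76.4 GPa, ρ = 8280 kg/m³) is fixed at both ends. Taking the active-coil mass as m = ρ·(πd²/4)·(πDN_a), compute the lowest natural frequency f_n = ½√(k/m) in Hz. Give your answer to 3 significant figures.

251 Hz

k = Gd⁴/(8D³N_a) = (76.4×10³)(3.3⁴)/(8·17.9³·14) = 14.105 N/mm = 14105 N/m
Wire length L = πDN_a = π·17.9·14 = 787.28 mm
m = ρ·(πd²/4)·L = 8280 × 8.553×10⁻⁶ m² × 0.78728 m = 0.055754 kg
f_n = ½√(k/m) = 0.5·√(14105/0.055754) = 0.5·√(2.5298e+05) = 251.49 Hz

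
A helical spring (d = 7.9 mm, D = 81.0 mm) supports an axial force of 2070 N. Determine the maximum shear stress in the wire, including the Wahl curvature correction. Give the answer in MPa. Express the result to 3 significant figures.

Spring index C = D/d = 81.0/7.9 = 10.2532
K_W = (4C−1)/(4C−4) + 0.615/C = 40.013/37.013 + 0.0600 = 1.1410
τ₀ = 8FD/(πd³) = 8·2070·81.0/(π·7.9³) = 1.34136e+06/1548.9 = 865.99 MPa
τ_max = K·τ₀ = 1.1410 × 865.99 = 988.13 MPa

988 MPa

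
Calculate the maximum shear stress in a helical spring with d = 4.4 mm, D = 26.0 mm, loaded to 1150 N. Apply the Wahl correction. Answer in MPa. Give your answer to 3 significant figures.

Spring index C = D/d = 26.0/4.4 = 5.9091
K_W = (4C−1)/(4C−4) + 0.615/C = 22.636/19.636 + 0.1041 = 1.2569
τ₀ = 8FD/(πd³) = 8·1150·26.0/(π·4.4³) = 239200/267.61 = 893.83 MPa
τ_max = K·τ₀ = 1.2569 × 893.83 = 1123.4 MPa

1120 MPa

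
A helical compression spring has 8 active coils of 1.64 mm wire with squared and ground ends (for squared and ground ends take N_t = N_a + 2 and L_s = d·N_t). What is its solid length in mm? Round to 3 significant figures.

16.4 mm

squared and ground ends: N_t = N_a + 2 = 8 + 2 = 10
L_s = d·N_t = 1.64 × 10 = 16.4 mm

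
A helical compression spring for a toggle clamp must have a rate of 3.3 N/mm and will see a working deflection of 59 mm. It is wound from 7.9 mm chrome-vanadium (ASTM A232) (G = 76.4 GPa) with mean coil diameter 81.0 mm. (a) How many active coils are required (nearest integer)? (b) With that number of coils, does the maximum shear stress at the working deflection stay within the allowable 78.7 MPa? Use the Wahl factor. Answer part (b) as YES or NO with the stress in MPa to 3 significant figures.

N_a = Gd⁴/(8D³k) = (76.4×10³)(7.9⁴)/(8·81.0³·3.3) = 21.21 → N_a = 21
Actual rate k = Gd⁴/(8D³·21) = 3.333 N/mm
Working load F = kδ = 3.333·59 = 196.65 N
C = 81.0/7.9 = 10.2532; K_W = (4C−1)/(4C−4)+0.615/C = 1.1410
τ_max = K_W·8FD/(πd³) = 1.1410·82.268 = 93.871 MPa
τ_max > 78.7 MPa → exceeds allowable

(a) 21 coils; (b) NO, τ_max = 93.9 MPa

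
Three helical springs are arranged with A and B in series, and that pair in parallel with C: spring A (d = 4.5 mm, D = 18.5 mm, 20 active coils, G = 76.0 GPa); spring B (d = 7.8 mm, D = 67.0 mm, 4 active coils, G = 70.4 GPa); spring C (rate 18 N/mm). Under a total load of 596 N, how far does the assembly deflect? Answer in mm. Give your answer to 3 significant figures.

k_A = Gd⁴/(8D³N_a) = (76.0×10³)(4.5⁴)/(8·18.5³·20) = 30.763 N/mm
k_B = Gd⁴/(8D³N_a) = (70.4×10³)(7.8⁴)/(8·67.0³·4) = 27.076 N/mm
Springs A,B series: k_AB = 1/(1/30.763+1/27.076) = 14.401 N/mm; parallel with C: k_eq = 14.401+18 = 32.401 N/mm
δ = F/k_eq = 596/32.401 = 18.395 mm

18.4 mm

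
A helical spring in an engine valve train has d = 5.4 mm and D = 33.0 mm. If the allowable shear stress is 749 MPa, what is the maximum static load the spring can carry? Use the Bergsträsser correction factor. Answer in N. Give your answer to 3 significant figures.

C = D/d = 33.0/5.4 = 6.1111
K_B = (4C+2)/(4C−3) = 26.444/21.444 = 1.2332
τ_max = K·8FD/(πd³) → F_max = τ_allow·πd³/(8DK)
F_max = 749·π·5.4³/(8·33.0·1.2332) = 3.7052e+05/325.55 = 1138.1 N

1140 N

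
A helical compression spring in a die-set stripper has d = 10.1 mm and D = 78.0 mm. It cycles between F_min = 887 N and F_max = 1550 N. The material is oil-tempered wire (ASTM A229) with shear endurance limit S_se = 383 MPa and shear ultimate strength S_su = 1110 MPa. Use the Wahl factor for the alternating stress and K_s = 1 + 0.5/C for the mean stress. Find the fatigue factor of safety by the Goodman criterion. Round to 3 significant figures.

C = D/d = 78.0/10.1 = 7.7228; K_W = (4C−1)/(4C−4)+0.615/C = 1.1912; K_s = 1+0.5/C = 1.0647
F_a = (F_max−F_min)/2 = 331.5 N; F_m = (F_max+F_min)/2 = 1218.5 N
τ_a = K_W·8F_aD/(πd³) = 1.1912 × 63.908 = 76.127 MPa
τ_m = K_s·8F_mD/(πd³) = 1.0647 × 234.91 = 250.12 MPa
Goodman: 1/n_f = τ_a/S_se + τ_m/S_su = 76.127/383 + 250.12/1110 = 0.19876 + 0.22533 = 0.42409
n_f = 1/0.42409 = 2.358

2.36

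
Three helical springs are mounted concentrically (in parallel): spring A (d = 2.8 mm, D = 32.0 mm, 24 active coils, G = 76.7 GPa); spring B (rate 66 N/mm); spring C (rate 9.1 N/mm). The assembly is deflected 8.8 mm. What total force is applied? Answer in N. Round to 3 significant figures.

667 N

k_A = Gd⁴/(8D³N_a) = (76.7×10³)(2.8⁴)/(8·32.0³·24) = 0.74934 N/mm
Parallel: k_eq = 0.74934 + 66 + 9.1 = 75.849 N/mm
F = k_eq·δ = 75.849·8.8 = 667.47 N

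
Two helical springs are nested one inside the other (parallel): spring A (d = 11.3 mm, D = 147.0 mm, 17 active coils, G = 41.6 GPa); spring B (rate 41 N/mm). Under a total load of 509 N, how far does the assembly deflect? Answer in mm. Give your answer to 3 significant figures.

k_A = Gd⁴/(8D³N_a) = (41.6×10³)(11.3⁴)/(8·147.0³·17) = 1.5701 N/mm
Parallel: k_eq = 1.5701 + 41 = 42.57 N/mm
δ = F/k_eq = 509/42.57 = 11.957 mm

12.0 mm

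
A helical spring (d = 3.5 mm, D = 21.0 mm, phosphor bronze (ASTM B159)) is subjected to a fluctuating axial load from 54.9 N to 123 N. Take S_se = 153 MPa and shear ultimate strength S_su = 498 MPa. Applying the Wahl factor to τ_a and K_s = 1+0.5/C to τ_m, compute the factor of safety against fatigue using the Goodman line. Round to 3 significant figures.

C = D/d = 21.0/3.5 = 6.0000; K_W = (4C−1)/(4C−4)+0.615/C = 1.2525; K_s = 1+0.5/C = 1.0833
F_a = (F_max−F_min)/2 = 34.05 N; F_m = (F_max+F_min)/2 = 88.95 N
τ_a = K_W·8F_aD/(πd³) = 1.2525 × 42.469 = 53.192 MPa
τ_m = K_s·8F_mD/(πd³) = 1.0833 × 110.94 = 120.19 MPa
Goodman: 1/n_f = τ_a/S_se + τ_m/S_su = 53.192/153 + 120.19/498 = 0.34766 + 0.24134 = 0.58901
n_f = 1/0.58901 = 1.698

1.70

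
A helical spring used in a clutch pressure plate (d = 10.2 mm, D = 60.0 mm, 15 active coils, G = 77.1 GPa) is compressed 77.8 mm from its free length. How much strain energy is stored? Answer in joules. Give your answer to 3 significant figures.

k = Gd⁴/(8D³N_a) = (77.1×10³)(10.2⁴)/(8·60.0³·15) = 32.197 N/mm
U = ½kδ² = 0.5 × 32.197 × 77.8² = 97443 N·mm = 97.443 J

97.4 J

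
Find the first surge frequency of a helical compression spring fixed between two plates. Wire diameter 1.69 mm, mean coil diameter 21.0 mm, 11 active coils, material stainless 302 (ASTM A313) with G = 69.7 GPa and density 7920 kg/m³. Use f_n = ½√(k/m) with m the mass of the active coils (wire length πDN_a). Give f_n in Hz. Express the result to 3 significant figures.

116 Hz

k = Gd⁴/(8D³N_a) = (69.7×10³)(1.69⁴)/(8·21.0³·11) = 0.69765 N/mm = 697.65 N/m
Wire length L = πDN_a = π·21.0·11 = 725.71 mm
m = ρ·(πd²/4)·L = 7920 × 2.2432×10⁻⁶ m² × 0.72571 m = 0.012893 kg
f_n = ½√(k/m) = 0.5·√(697.65/0.012893) = 0.5·√(54111) = 116.31 Hz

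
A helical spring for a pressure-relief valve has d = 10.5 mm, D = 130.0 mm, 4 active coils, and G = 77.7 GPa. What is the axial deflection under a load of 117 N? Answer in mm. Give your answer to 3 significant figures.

8.71 mm

k = Gd⁴/(8D³N_a) = (77.7×10³)(10.5⁴)/(8·130.0³·4) = 13.434 N/mm
δ = F/k = 117 / 13.434 = 8.7094 mm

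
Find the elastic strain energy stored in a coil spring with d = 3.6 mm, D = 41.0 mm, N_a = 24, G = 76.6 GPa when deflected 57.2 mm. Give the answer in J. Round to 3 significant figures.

1.59 J

k = Gd⁴/(8D³N_a) = (76.6×10³)(3.6⁴)/(8·41.0³·24) = 0.97227 N/mm
U = ½kδ² = 0.5 × 0.97227 × 57.2² = 1590.6 N·mm = 1.5906 J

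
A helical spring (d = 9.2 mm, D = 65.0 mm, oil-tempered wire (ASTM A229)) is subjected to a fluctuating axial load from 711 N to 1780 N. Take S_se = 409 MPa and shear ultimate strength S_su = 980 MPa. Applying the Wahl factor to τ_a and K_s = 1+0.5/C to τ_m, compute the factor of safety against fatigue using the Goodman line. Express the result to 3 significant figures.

1.60

C = D/d = 65.0/9.2 = 7.0652; K_W = (4C−1)/(4C−4)+0.615/C = 1.2107; K_s = 1+0.5/C = 1.0708
F_a = (F_max−F_min)/2 = 534.5 N; F_m = (F_max+F_min)/2 = 1245.5 N
τ_a = K_W·8F_aD/(πd³) = 1.2107 × 113.62 = 137.55 MPa
τ_m = K_s·8F_mD/(πd³) = 1.0708 × 264.75 = 283.48 MPa
Goodman: 1/n_f = τ_a/S_se + τ_m/S_su = 137.55/409 + 283.48/980 = 0.33632 + 0.28927 = 0.62559
n_f = 1/0.62559 = 1.598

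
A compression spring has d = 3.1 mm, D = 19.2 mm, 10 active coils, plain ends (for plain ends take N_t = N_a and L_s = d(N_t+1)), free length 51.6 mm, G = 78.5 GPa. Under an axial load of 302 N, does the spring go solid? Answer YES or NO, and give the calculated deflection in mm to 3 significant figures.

YES, δ = 23.6 mm

k = Gd⁴/(8D³N_a) = (78.5×10³)(3.1⁴)/(8·19.2³·10) = 12.803 N/mm
N_t = 10; L_s = 3.1·11 = 34.1 mm; δ_solid = L₀ − L_s = 51.6 − 34.1 = 17.5 mm
δ = F/k = 302/12.803 = 23.588 mm
δ ≥ δ_solid → spring goes solid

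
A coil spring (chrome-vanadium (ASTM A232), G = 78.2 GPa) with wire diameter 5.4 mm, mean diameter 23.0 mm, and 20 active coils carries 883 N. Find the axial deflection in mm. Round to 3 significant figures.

25.9 mm

k = Gd⁴/(8D³N_a) = (78.2×10³)(5.4⁴)/(8·23.0³·20) = 34.157 N/mm
δ = F/k = 883 / 34.157 = 25.851 mm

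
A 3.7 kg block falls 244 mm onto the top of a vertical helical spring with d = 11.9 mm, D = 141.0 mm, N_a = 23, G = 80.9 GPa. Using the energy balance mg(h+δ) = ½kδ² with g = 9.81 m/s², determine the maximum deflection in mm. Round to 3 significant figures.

k = Gd⁴/(8D³N_a) = (80.9×10³)(11.9⁴)/(8·141.0³·23) = 3.1453 N/mm
W = mg = 3.7 × 9.81 = 36.297 N
½kδ² − Wδ − Wh = 0 → δ = (W + √(W² + 2kWh))/k
δ = (36.297 + √(1317.5 + 55712.4))/3.1453 = (36.297 + 238.81)/3.1453 = 87.466 mm

87.5 mm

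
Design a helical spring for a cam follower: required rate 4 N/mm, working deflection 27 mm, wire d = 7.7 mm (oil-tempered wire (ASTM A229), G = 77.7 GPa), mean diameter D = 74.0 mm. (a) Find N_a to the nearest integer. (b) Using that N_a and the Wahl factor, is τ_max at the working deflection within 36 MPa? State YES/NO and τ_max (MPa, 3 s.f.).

N_a = Gd⁴/(8D³k) = (77.7×10³)(7.7⁴)/(8·74.0³·4) = 21.06 → N_a = 21
Actual rate k = Gd⁴/(8D³·21) = 4.0122 N/mm
Working load F = kδ = 4.0122·27 = 108.33 N
C = 74.0/7.7 = 9.6104; K_W = (4C−1)/(4C−4)+0.615/C = 1.1511
τ_max = K_W·8FD/(πd³) = 1.1511·44.714 = 51.47 MPa
τ_max > 36 MPa → exceeds allowable

(a) 21 coils; (b) NO, τ_max = 51.5 MPa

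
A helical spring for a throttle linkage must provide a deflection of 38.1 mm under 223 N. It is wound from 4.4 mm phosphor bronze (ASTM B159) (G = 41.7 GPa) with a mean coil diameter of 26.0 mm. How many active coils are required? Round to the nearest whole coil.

Required rate k = F/δ = 223/38.1 = 5.853 N/mm
N_a = Gd⁴/(8D³k) = (41.7×10³ × 4.4⁴)/(8 × 26.0³ × 5.853)
    = 1.56296e+07 / 822981 = 18.99 → 19 coils

19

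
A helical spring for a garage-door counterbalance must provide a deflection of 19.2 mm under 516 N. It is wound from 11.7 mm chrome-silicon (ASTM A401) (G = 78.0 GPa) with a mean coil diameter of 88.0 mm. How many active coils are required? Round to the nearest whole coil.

Required rate k = F/δ = 516/19.2 = 26.875 N/mm
N_a = Gd⁴/(8D³k) = (78.0×10³ × 11.7⁴)/(8 × 88.0³ × 26.875)
    = 1.46163e+09 / 1.46516e+08 = 9.976 → 10 coils

10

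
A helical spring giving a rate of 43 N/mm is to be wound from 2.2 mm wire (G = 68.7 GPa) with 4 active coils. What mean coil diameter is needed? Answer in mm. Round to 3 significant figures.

10.5 mm

D = (Gd⁴/(8N_a·k))^(1/3) = (68.7×10³·2.2⁴/(8·4·43))^(1/3)
  = (1169.58)^(1/3) = 10.5360 mm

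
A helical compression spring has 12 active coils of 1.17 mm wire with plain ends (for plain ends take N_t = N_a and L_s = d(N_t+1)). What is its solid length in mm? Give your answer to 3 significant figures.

15.2 mm

plain ends: N_t = N_a = 12
L_s = d·(N_t+1) = 1.17 × 13 = 15.21 mm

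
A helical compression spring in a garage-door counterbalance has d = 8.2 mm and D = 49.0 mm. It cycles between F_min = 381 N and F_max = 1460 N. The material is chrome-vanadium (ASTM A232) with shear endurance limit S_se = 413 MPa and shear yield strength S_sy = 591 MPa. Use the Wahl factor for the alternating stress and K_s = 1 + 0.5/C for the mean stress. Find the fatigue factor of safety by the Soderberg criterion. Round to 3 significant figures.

1.33

C = D/d = 49.0/8.2 = 5.9756; K_W = (4C−1)/(4C−4)+0.615/C = 1.2537; K_s = 1+0.5/C = 1.0837
F_a = (F_max−F_min)/2 = 539.5 N; F_m = (F_max+F_min)/2 = 920.5 N
τ_a = K_W·8F_aD/(πd³) = 1.2537 × 122.09 = 153.06 MPa
τ_m = K_s·8F_mD/(πd³) = 1.0837 × 208.31 = 225.74 MPa
Soderberg: 1/n_f = τ_a/S_se + τ_m/S_sy = 153.06/413 + 225.74/591 = 0.37061 + 0.38197 = 0.75258
n_f = 1/0.75258 = 1.329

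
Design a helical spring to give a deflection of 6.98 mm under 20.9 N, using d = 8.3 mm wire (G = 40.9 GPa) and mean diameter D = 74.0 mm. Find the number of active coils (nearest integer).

20

Required rate k = F/δ = 20.9/6.98 = 2.9943 N/mm
N_a = Gd⁴/(8D³k) = (40.9×10³ × 8.3⁴)/(8 × 74.0³ × 2.9943)
    = 1.94105e+08 / 9.7068e+06 = 20 → 20 coils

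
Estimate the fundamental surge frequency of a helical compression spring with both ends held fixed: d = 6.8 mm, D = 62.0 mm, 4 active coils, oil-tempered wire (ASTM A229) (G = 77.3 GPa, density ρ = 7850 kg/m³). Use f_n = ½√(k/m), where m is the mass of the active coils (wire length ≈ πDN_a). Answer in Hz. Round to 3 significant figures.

156 Hz

k = Gd⁴/(8D³N_a) = (77.3×10³)(6.8⁴)/(8·62.0³·4) = 21.672 N/mm = 21672 N/m
Wire length L = πDN_a = π·62.0·4 = 779.11 mm
m = ρ·(πd²/4)·L = 7850 × 36.317×10⁻⁶ m² × 0.77911 m = 0.22212 kg
f_n = ½√(k/m) = 0.5·√(21672/0.22212) = 0.5·√(97569) = 156.18 Hz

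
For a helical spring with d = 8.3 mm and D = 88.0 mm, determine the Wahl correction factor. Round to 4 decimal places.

C = D/d = 88.0/8.3 = 10.6024
K_W = (4C−1)/(4C−4) + 0.615/C = 41.410/38.410 + 0.0580 = 1.1361

1.1361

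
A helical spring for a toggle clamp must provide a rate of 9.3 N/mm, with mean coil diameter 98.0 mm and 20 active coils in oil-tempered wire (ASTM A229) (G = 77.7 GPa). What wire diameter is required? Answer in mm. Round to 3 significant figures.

11.6 mm

d = (8D³N_a·k / G)^(1/4) = (8·98.0³·20·9.3 / (77.7×10³))^0.25
  = (18024)^0.25 = 11.5868 mm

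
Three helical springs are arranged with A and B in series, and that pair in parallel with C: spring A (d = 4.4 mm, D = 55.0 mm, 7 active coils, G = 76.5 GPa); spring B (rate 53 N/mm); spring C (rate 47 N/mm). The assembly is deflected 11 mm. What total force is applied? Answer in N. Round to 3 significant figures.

k_A = Gd⁴/(8D³N_a) = (76.5×10³)(4.4⁴)/(8·55.0³·7) = 3.0775 N/mm
Springs A,B series: k_AB = 1/(1/3.0775+1/53) = 2.9086 N/mm; parallel with C: k_eq = 2.9086+47 = 49.909 N/mm
F = k_eq·δ = 49.909·11 = 548.99 N

549 N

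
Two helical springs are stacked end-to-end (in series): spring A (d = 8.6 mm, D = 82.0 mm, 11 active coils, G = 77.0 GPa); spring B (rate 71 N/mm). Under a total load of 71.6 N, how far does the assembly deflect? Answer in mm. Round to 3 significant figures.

9.26 mm

k_A = Gd⁴/(8D³N_a) = (77.0×10³)(8.6⁴)/(8·82.0³·11) = 8.6808 N/mm
Series: 1/k_eq = 1/8.6808 + 1/71 = 0.12928; k_eq = 7.7351 N/mm
δ = F/k_eq = 71.6/7.7351 = 9.2565 mm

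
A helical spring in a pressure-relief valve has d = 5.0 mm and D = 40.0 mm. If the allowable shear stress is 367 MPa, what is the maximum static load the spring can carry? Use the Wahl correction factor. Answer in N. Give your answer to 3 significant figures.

C = D/d = 40.0/5.0 = 8.0000
K_W = (4C−1)/(4C−4) + 0.615/C = 31.000/28.000 + 0.0769 = 1.1840
τ_max = K·8FD/(πd³) → F_max = τ_allow·πd³/(8DK)
F_max = 367·π·5.0³/(8·40.0·1.1840) = 1.4412e+05/378.89 = 380.38 N

380 N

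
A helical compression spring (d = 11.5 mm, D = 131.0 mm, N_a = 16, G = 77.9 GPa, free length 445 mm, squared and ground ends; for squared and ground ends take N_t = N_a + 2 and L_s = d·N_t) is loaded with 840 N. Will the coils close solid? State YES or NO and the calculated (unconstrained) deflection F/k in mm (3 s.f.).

NO, δ = 177 mm

k = Gd⁴/(8D³N_a) = (77.9×10³)(11.5⁴)/(8·131.0³·16) = 4.7348 N/mm
N_t = 18; L_s = 11.5·18 = 207 mm; δ_solid = L₀ − L_s = 445 − 207 = 238 mm
δ = F/k = 840/4.7348 = 177.41 mm
δ < δ_solid → spring does not go solid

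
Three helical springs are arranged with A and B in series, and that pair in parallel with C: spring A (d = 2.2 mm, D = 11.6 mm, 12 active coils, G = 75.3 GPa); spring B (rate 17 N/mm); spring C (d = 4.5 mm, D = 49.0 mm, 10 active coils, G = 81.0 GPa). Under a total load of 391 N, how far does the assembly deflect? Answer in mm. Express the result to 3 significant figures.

k_A = Gd⁴/(8D³N_a) = (75.3×10³)(2.2⁴)/(8·11.6³·12) = 11.772 N/mm
k_C = Gd⁴/(8D³N_a) = (81.0×10³)(4.5⁴)/(8·49.0³·10) = 3.529 N/mm
Springs A,B series: k_AB = 1/(1/11.772+1/17) = 6.9554 N/mm; parallel with C: k_eq = 6.9554+3.529 = 10.484 N/mm
δ = F/k_eq = 391/10.484 = 37.293 mm

37.3 mm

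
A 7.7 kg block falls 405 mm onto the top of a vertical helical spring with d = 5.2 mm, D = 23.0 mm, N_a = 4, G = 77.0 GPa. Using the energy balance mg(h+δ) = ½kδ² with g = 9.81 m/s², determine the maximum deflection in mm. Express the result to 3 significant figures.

21.1 mm

k = Gd⁴/(8D³N_a) = (77.0×10³)(5.2⁴)/(8·23.0³·4) = 144.6 N/mm
W = mg = 7.7 × 9.81 = 75.537 N
½kδ² − Wδ − Wh = 0 → δ = (W + √(W² + 2kWh))/k
δ = (75.537 + √(5705.8 + 8.84739e+06))/144.6 = (75.537 + 2975.4)/144.6 = 21.099 mm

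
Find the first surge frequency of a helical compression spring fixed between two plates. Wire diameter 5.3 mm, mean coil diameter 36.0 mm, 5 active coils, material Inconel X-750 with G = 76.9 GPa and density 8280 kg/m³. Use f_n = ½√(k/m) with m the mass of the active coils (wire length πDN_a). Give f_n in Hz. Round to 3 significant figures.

k = Gd⁴/(8D³N_a) = (76.9×10³)(5.3⁴)/(8·36.0³·5) = 32.513 N/mm = 32513 N/m
Wire length L = πDN_a = π·36.0·5 = 565.49 mm
m = ρ·(πd²/4)·L = 8280 × 22.062×10⁻⁶ m² × 0.56549 m = 0.1033 kg
f_n = ½√(k/m) = 0.5·√(32513/0.1033) = 0.5·√(3.1475e+05) = 280.51 Hz

281 Hz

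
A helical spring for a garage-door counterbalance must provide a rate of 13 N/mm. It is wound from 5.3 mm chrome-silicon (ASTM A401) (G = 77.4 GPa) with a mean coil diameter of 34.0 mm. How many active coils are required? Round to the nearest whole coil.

15

N_a = Gd⁴/(8D³k) = (77.4×10³ × 5.3⁴)/(8 × 34.0³ × 13)
    = 6.10723e+07 / 4.08762e+06 = 14.94 → 15 coils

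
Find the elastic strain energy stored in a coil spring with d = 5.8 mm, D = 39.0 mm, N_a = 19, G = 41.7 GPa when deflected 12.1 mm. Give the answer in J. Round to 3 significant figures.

k = Gd⁴/(8D³N_a) = (41.7×10³)(5.8⁴)/(8·39.0³·19) = 5.2337 N/mm
U = ½kδ² = 0.5 × 5.2337 × 12.1² = 383.13 N·mm = 0.38313 J

0.383 J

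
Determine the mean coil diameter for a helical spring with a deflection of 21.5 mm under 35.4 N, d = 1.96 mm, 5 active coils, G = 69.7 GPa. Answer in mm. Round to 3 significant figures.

25.0 mm

Required rate k = F/δ = 35.4/21.5 = 1.6465 N/mm
D = (Gd⁴/(8N_a·k))^(1/3) = (69.7×10³·1.96⁴/(8·5·1.6465))^(1/3)
  = (15618.2)^(1/3) = 24.9964 mm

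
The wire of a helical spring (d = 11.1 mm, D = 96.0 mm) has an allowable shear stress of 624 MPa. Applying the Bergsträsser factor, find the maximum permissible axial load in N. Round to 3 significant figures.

C = D/d = 96.0/11.1 = 8.6486
K_B = (4C+2)/(4C−3) = 36.595/31.595 = 1.1583
τ_max = K·8FD/(πd³) → F_max = τ_allow·πd³/(8DK)
F_max = 624·π·11.1³/(8·96.0·1.1583) = 2.681e+06/889.54 = 3014 N

3010 N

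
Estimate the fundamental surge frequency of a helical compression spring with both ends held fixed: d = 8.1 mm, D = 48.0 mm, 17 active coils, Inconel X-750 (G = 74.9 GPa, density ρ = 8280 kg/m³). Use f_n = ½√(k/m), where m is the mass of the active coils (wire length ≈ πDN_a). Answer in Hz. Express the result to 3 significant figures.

70.0 Hz

k = Gd⁴/(8D³N_a) = (74.9×10³)(8.1⁴)/(8·48.0³·17) = 21.437 N/mm = 21437 N/m
Wire length L = πDN_a = π·48.0·17 = 2563.5 mm
m = ρ·(πd²/4)·L = 8280 × 51.53×10⁻⁶ m² × 2.5635 m = 1.0938 kg
f_n = ½√(k/m) = 0.5·√(21437/1.0938) = 0.5·√(19599) = 69.998 Hz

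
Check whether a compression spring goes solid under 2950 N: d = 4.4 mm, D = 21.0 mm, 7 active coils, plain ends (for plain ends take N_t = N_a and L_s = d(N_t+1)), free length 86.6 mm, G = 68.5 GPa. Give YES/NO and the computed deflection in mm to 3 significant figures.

YES, δ = 59.6 mm

k = Gd⁴/(8D³N_a) = (68.5×10³)(4.4⁴)/(8·21.0³·7) = 49.506 N/mm
N_t = 7; L_s = 4.4·8 = 35.2 mm; δ_solid = L₀ − L_s = 86.6 − 35.2 = 51.4 mm
δ = F/k = 2950/49.506 = 59.589 mm
δ ≥ δ_solid → spring goes solid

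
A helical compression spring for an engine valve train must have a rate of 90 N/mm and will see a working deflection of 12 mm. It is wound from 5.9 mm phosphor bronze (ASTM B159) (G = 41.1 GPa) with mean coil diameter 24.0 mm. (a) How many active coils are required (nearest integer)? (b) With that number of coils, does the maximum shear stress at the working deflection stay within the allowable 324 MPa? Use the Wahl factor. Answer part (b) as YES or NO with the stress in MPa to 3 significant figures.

(a) 5 coils; (b) NO, τ_max = 449 MPa

N_a = Gd⁴/(8D³k) = (41.1×10³)(5.9⁴)/(8·24.0³·90) = 5.004 → N_a = 5
Actual rate k = Gd⁴/(8D³·5) = 90.065 N/mm
Working load F = kδ = 90.065·12 = 1080.8 N
C = 24.0/5.9 = 4.0678; K_W = (4C−1)/(4C−4)+0.615/C = 1.3957
τ_max = K_W·8FD/(πd³) = 1.3957·321.61 = 448.86 MPa
τ_max > 324 MPa → exceeds allowable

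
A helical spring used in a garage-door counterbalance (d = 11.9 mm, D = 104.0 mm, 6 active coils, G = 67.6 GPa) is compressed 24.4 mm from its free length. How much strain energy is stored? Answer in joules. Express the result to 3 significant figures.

k = Gd⁴/(8D³N_a) = (67.6×10³)(11.9⁴)/(8·104.0³·6) = 25.107 N/mm
U = ½kδ² = 0.5 × 25.107 × 24.4² = 7473.8 N·mm = 7.4738 J

7.47 J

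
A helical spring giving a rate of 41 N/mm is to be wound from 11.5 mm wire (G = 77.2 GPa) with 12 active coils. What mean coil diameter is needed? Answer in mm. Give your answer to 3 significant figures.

70.0 mm

D = (Gd⁴/(8N_a·k))^(1/3) = (77.2×10³·11.5⁴/(8·12·41))^(1/3)
  = (343047)^(1/3) = 70.0032 mm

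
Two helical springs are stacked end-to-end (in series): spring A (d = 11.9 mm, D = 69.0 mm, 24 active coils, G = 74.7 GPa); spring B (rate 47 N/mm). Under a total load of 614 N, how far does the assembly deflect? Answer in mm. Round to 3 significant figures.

k_A = Gd⁴/(8D³N_a) = (74.7×10³)(11.9⁴)/(8·69.0³·24) = 23.75 N/mm
Series: 1/k_eq = 1/23.75 + 1/47 = 0.063382; k_eq = 15.777 N/mm
δ = F/k_eq = 614/15.777 = 38.917 mm

38.9 mm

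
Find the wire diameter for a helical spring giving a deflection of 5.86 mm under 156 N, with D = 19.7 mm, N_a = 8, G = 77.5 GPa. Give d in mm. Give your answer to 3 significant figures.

Required rate k = F/δ = 156/5.86 = 26.621 N/mm
d = (8D³N_a·k / G)^(1/4) = (8·19.7³·8·26.621 / (77.5×10³))^0.25
  = (168.08)^0.25 = 3.6006 mm

3.60 mm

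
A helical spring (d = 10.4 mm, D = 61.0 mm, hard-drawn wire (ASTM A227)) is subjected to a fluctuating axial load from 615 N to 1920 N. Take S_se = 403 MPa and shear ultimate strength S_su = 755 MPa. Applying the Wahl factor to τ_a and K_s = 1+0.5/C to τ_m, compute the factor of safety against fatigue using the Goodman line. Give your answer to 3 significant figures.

C = D/d = 61.0/10.4 = 5.8654; K_W = (4C−1)/(4C−4)+0.615/C = 1.2590; K_s = 1+0.5/C = 1.0852
F_a = (F_max−F_min)/2 = 652.5 N; F_m = (F_max+F_min)/2 = 1267.5 N
τ_a = K_W·8F_aD/(πd³) = 1.2590 × 90.105 = 113.44 MPa
τ_m = K_s·8F_mD/(πd³) = 1.0852 × 175.03 = 189.95 MPa
Goodman: 1/n_f = τ_a/S_se + τ_m/S_su = 113.44/403 + 189.95/755 = 0.28150 + 0.25159 = 0.53309
n_f = 1/0.53309 = 1.876

1.88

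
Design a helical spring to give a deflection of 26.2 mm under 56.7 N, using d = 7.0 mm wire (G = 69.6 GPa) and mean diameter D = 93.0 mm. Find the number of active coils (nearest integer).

12

Required rate k = F/δ = 56.7/26.2 = 2.1641 N/mm
N_a = Gd⁴/(8D³k) = (69.6×10³ × 7.0⁴)/(8 × 93.0³ × 2.1641)
    = 1.6711e+08 / 1.39258e+07 = 12 → 12 coils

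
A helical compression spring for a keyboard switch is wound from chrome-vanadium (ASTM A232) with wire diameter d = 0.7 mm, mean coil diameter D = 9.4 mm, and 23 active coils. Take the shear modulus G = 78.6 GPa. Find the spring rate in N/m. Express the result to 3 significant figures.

k = Gd⁴/(8D³N_a) = (78.6×10³ × 0.7⁴) / (8 × 9.4³ × 23)
  = 18871.9 / 152827 = 0.12348 N/mm = 123.48 N/m

123 N/m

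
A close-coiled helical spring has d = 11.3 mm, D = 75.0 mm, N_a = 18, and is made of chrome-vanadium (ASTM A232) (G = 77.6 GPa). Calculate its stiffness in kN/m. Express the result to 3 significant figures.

20.8 kN/m

k = Gd⁴/(8D³N_a) = (77.6×10³ × 11.3⁴) / (8 × 75.0³ × 18)
  = 1.26525e+09 / 6.075e+07 = 20.827 N/mm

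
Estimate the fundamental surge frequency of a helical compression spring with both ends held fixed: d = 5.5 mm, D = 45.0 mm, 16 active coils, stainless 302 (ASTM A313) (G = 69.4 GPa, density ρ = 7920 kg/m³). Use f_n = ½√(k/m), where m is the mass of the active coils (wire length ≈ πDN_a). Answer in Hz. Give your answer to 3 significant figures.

k = Gd⁴/(8D³N_a) = (69.4×10³)(5.5⁴)/(8·45.0³·16) = 5.4446 N/mm = 5444.6 N/m
Wire length L = πDN_a = π·45.0·16 = 2261.9 mm
m = ρ·(πd²/4)·L = 7920 × 23.758×10⁻⁶ m² × 2.2619 m = 0.42562 kg
f_n = ½√(k/m) = 0.5·√(5444.6/0.42562) = 0.5·√(12792) = 56.551 Hz

56.6 Hz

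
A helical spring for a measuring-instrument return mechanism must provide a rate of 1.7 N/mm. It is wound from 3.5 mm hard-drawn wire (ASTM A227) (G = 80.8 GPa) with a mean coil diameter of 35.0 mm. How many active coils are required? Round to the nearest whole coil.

N_a = Gd⁴/(8D³k) = (80.8×10³ × 3.5⁴)/(8 × 35.0³ × 1.7)
    = 1.2125e+07 / 583100 = 20.79 → 21 coils

21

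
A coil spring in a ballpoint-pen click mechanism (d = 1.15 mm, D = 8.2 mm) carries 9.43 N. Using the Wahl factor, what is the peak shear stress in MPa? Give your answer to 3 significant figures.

156 MPa

Spring index C = D/d = 8.2/1.15 = 7.1304
K_W = (4C−1)/(4C−4) + 0.615/C = 27.522/24.522 + 0.0863 = 1.2086
τ₀ = 8FD/(πd³) = 8·9.43·8.2/(π·1.15³) = 618.608/4.778 = 129.47 MPa
τ_max = K·τ₀ = 1.2086 × 129.47 = 156.48 MPa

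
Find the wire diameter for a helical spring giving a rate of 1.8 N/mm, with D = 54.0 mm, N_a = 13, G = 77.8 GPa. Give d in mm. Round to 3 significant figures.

d = (8D³N_a·k / G)^(1/4) = (8·54.0³·13·1.8 / (77.8×10³))^0.25
  = (378.89)^0.25 = 4.4119 mm

4.41 mm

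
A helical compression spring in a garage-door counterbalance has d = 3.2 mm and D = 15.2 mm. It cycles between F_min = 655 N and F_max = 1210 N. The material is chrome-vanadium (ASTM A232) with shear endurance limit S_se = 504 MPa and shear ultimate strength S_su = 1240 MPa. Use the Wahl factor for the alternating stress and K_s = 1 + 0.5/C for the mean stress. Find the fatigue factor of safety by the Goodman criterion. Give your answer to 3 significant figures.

0.542

C = D/d = 15.2/3.2 = 4.7500; K_W = (4C−1)/(4C−4)+0.615/C = 1.3295; K_s = 1+0.5/C = 1.1053
F_a = (F_max−F_min)/2 = 277.5 N; F_m = (F_max+F_min)/2 = 932.5 N
τ_a = K_W·8F_aD/(πd³) = 1.3295 × 327.79 = 435.79 MPa
τ_m = K_s·8F_mD/(πd³) = 1.1053 × 1101.5 = 1217.4 MPa
Goodman: 1/n_f = τ_a/S_se + τ_m/S_su = 435.79/504 + 1217.4/1240 = 0.86466 + 0.98181 = 1.8465
n_f = 1/1.8465 = 0.5416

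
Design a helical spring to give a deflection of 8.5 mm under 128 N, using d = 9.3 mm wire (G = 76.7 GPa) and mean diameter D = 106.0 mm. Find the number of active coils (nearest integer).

Required rate k = F/δ = 128/8.5 = 15.059 N/mm
N_a = Gd⁴/(8D³k) = (76.7×10³ × 9.3⁴)/(8 × 106.0³ × 15.059)
    = 5.73756e+08 / 1.43482e+08 = 3.999 → 4 coils

4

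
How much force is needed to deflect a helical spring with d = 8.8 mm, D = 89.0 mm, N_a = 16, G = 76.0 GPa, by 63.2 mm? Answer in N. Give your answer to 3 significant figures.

k = Gd⁴/(8D³N_a) = (76.0×10³)(8.8⁴)/(8·89.0³·16) = 5.0508 N/mm
F = k·δ = 5.0508 × 63.2 = 319.21 N

319 N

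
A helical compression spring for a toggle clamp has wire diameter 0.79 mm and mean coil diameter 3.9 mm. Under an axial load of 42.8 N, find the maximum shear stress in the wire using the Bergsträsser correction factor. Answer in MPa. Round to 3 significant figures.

Spring index C = D/d = 3.9/0.79 = 4.9367
K_B = (4C+2)/(4C−3) = 21.747/16.747 = 1.2986
τ₀ = 8FD/(πd³) = 8·42.8·3.9/(π·0.79³) = 1335.36/1.5489 = 862.12 MPa
τ_max = K·τ₀ = 1.2986 × 862.12 = 1119.5 MPa

1120 MPa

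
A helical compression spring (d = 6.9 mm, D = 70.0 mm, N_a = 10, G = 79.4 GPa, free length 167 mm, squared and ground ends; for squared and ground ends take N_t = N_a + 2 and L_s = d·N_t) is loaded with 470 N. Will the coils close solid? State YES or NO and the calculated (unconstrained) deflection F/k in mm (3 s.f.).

NO, δ = 71.7 mm

k = Gd⁴/(8D³N_a) = (79.4×10³)(6.9⁴)/(8·70.0³·10) = 6.5589 N/mm
N_t = 12; L_s = 6.9·12 = 82.8 mm; δ_solid = L₀ − L_s = 167 − 82.8 = 84.2 mm
δ = F/k = 470/6.5589 = 71.658 mm
δ < δ_solid → spring does not go solid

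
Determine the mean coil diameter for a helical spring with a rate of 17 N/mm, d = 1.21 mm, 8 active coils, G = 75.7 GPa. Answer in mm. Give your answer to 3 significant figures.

D = (Gd⁴/(8N_a·k))^(1/3) = (75.7×10³·1.21⁴/(8·8·17))^(1/3)
  = (149.145)^(1/3) = 5.3032 mm

5.30 mm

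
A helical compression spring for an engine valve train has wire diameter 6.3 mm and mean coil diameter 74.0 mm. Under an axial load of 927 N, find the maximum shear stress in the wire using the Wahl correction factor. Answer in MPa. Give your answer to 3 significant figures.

Spring index C = D/d = 74.0/6.3 = 11.7460
K_W = (4C−1)/(4C−4) + 0.615/C = 45.984/42.984 + 0.0524 = 1.1222
τ₀ = 8FD/(πd³) = 8·927·74.0/(π·6.3³) = 548784/785.55 = 698.6 MPa
τ_max = K·τ₀ = 1.1222 × 698.6 = 783.94 MPa

784 MPa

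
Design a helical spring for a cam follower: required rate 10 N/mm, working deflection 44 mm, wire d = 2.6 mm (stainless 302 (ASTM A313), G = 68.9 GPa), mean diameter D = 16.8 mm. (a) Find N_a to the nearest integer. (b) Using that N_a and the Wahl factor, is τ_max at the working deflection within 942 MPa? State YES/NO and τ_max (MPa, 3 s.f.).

(a) 8 coils; (b) NO, τ_max = 1370 MPa

N_a = Gd⁴/(8D³k) = (68.9×10³)(2.6⁴)/(8·16.8³·10) = 8.3 → N_a = 8
Actual rate k = Gd⁴/(8D³·8) = 10.375 N/mm
Working load F = kδ = 10.375·44 = 456.52 N
C = 16.8/2.6 = 6.4615; K_W = (4C−1)/(4C−4)+0.615/C = 1.2325
τ_max = K_W·8FD/(πd³) = 1.2325·1111.2 = 1369.5 MPa
τ_max > 942 MPa → exceeds allowable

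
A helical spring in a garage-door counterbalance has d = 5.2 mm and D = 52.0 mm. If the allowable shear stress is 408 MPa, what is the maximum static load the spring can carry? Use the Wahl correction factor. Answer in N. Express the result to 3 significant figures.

378 N

C = D/d = 52.0/5.2 = 10.0000
K_W = (4C−1)/(4C−4) + 0.615/C = 39.000/36.000 + 0.0615 = 1.1448
τ_max = K·8FD/(πd³) → F_max = τ_allow·πd³/(8DK)
F_max = 408·π·5.2³/(8·52.0·1.1448) = 1.8023e+05/476.25 = 378.43 N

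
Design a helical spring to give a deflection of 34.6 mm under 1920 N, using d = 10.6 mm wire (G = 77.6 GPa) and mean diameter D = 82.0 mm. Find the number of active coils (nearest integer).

Required rate k = F/δ = 1920/34.6 = 55.491 N/mm
N_a = Gd⁴/(8D³k) = (77.6×10³ × 10.6⁴)/(8 × 82.0³ × 55.491)
    = 9.79682e+08 / 2.44769e+08 = 4.002 → 4 coils

4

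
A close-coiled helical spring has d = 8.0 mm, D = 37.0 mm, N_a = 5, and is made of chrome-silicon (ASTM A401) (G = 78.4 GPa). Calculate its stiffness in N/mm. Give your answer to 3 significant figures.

k = Gd⁴/(8D³N_a) = (78.4×10³ × 8.0⁴) / (8 × 37.0³ × 5)
  = 3.21126e+08 / 2.02612e+06 = 158.49 N/mm

158 N/mm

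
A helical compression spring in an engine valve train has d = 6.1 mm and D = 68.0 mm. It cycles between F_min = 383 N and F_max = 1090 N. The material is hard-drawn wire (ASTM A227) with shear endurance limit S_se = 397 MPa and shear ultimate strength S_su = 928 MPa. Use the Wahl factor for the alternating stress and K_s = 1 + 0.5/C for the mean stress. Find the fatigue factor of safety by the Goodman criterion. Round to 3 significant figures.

C = D/d = 68.0/6.1 = 11.1475; K_W = (4C−1)/(4C−4)+0.615/C = 1.1291; K_s = 1+0.5/C = 1.0449
F_a = (F_max−F_min)/2 = 353.5 N; F_m = (F_max+F_min)/2 = 736.5 N
τ_a = K_W·8F_aD/(πd³) = 1.1291 × 269.68 = 304.49 MPa
τ_m = K_s·8F_mD/(πd³) = 1.0449 × 561.87 = 587.07 MPa
Goodman: 1/n_f = τ_a/S_se + τ_m/S_su = 304.49/397 + 587.07/928 = 0.76698 + 0.63261 = 1.3996
n_f = 1/1.3996 = 0.7145

0.714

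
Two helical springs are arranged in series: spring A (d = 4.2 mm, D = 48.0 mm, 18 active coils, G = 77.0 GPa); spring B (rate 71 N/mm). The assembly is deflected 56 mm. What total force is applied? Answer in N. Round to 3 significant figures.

82.5 N

k_A = Gd⁴/(8D³N_a) = (77.0×10³)(4.2⁴)/(8·48.0³·18) = 1.5045 N/mm
Series: 1/k_eq = 1/1.5045 + 1/71 = 0.67874; k_eq = 1.4733 N/mm
F = k_eq·δ = 1.4733·56 = 82.505 N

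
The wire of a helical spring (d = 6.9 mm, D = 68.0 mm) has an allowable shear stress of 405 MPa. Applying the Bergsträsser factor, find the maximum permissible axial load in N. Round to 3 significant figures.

676 N

C = D/d = 68.0/6.9 = 9.8551
K_B = (4C+2)/(4C−3) = 41.420/36.420 = 1.1373
τ_max = K·8FD/(πd³) → F_max = τ_allow·πd³/(8DK)
F_max = 405·π·6.9³/(8·68.0·1.1373) = 4.1798e+05/618.68 = 675.59 N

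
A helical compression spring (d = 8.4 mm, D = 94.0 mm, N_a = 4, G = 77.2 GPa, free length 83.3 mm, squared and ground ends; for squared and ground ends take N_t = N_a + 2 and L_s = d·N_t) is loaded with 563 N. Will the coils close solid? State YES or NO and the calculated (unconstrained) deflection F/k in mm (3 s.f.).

k = Gd⁴/(8D³N_a) = (77.2×10³)(8.4⁴)/(8·94.0³·4) = 14.461 N/mm
N_t = 6; L_s = 8.4·6 = 50.4 mm; δ_solid = L₀ − L_s = 83.3 − 50.4 = 32.9 mm
δ = F/k = 563/14.461 = 38.932 mm
δ ≥ δ_solid → spring goes solid

YES, δ = 38.9 mm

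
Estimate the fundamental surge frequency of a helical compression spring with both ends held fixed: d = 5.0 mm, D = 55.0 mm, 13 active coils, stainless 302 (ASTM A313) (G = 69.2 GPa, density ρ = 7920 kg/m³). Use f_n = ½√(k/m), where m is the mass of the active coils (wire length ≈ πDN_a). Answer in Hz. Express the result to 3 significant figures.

42.3 Hz

k = Gd⁴/(8D³N_a) = (69.2×10³)(5.0⁴)/(8·55.0³·13) = 2.4996 N/mm = 2499.6 N/m
Wire length L = πDN_a = π·55.0·13 = 2246.2 mm
m = ρ·(πd²/4)·L = 7920 × 19.635×10⁻⁶ m² × 2.2462 m = 0.34931 kg
f_n = ½√(k/m) = 0.5·√(2499.6/0.34931) = 0.5·√(7155.7) = 42.296 Hz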